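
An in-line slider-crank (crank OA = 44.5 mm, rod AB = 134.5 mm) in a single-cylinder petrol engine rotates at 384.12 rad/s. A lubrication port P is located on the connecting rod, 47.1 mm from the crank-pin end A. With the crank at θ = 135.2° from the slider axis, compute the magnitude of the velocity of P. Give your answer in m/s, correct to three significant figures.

13.6

ω = 384.1 rad/s.  Crank-pin speed |V_A| = rω = 17.093 m/s, perpendicular to OA.
Rod angle: sinφ = −(r/L) sinθ ⇒ φ = -13.482°; ω_rod = −rω cosθ/√(L²−r²sin²θ) = +92.733 rad/s.
V_P = V_A + ω_rod × AP, with AP = 0.0471 m along the rod.
Components: V_Px = −rω sinθ − a·ω_rod·sinφ = -11.026 m/s;  V_Py = rω cosθ + a·ω_rod·cosφ = -7.8816 m/s.
|V_P| = √(V_Px² + V_Py²) = 13.554 m/s.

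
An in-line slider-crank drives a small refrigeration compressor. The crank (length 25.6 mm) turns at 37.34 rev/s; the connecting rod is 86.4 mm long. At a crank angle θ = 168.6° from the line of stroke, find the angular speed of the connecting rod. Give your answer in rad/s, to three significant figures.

68.3

ω = 234.6 rad/s (converted from 37.34 rev/s).
The rod makes angle φ with the slider axis where L sinφ = r sinθ; differentiating, L cosφ·φ̇ = r ω cosθ.
L cosφ = √(L² − r² sin²θ) = 0.086252 m.
|ω_rod| = r ω |cosθ| / √(L² − r² sin²θ) = 0.0256·234.6·0.98027/0.086252 = 68.261 rad/s.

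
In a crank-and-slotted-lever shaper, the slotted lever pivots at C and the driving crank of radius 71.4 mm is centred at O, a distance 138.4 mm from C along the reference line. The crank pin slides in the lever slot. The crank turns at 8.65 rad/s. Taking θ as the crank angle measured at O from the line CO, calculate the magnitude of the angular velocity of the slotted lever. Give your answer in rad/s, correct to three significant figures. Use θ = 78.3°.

ω = 8.65 rad/s
Crank pin A relative to C: A = (d + r cosθ, r sinθ); lever angle φ = atan2(r sinθ, d + r cosθ).
Differentiating tanφ: φ̇ = rω(d cosθ + r)/(d² + r² + 2dr cosθ).
d² + r² + 2dr cosθ = |CA|² = 0.0282603 m²;  d cosθ + r = +0.099466 m.
|ω_lever| = |0.0714·8.65·+0.099466| / 0.0282603 = 2.1738 rad/s.

2.17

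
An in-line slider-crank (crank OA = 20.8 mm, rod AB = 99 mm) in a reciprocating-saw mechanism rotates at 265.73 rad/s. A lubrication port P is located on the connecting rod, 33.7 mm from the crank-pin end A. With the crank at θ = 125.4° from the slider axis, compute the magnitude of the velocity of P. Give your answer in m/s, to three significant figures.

ω = 265.7 rad/s.  Crank-pin speed |V_A| = rω = 5.5272 m/s, perpendicular to OA.
Rod angle: sinφ = −(r/L) sinθ ⇒ φ = -9.861°; ω_rod = −rω cosθ/√(L²−r²sin²θ) = +32.826 rad/s.
V_P = V_A + ω_rod × AP, with AP = 0.0337 m along the rod.
Components: V_Px = −rω sinθ − a·ω_rod·sinφ = -4.3159 m/s;  V_Py = rω cosθ + a·ω_rod·cosφ = -2.1119 m/s.
|V_P| = √(V_Px² + V_Py²) = 4.8049 m/s.

4.80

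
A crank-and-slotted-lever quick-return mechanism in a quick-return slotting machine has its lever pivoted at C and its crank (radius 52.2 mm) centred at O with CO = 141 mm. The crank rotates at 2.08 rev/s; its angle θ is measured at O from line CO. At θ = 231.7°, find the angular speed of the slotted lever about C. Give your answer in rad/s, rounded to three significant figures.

1.78

ω = 13.07 rad/s (from 2.08 rev/s).
Crank pin A relative to C: A = (d + r cosθ, r sinθ); lever angle φ = atan2(r sinθ, d + r cosθ).
Differentiating tanφ: φ̇ = rω(d cosθ + r)/(d² + r² + 2dr cosθ).
d² + r² + 2dr cosθ = |CA|² = 0.0134824 m²;  d cosθ + r = -0.035189 m.
|ω_lever| = |0.0522·13.07·-0.035189| / 0.0134824 = 1.7805 rad/s.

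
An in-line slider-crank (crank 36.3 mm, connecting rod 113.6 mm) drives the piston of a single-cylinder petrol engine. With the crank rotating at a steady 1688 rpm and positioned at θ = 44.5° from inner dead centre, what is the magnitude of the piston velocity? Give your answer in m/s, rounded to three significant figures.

ω = 2π·1688/60 = 176.8 rad/s
For an in-line slider-crank, x = r cosθ + √(L² − r² sin²θ), so v = −rω sinθ·[1 + r cosθ/√(L² − r² sin²θ)].
With r = 0.0363 m, L = 0.1136 m, θ = 44.5°: √(L² − r² sin²θ) = 0.11071 m.
v = −0.0363·176.8·0.70091·[1 + 0.0363·0.71325/0.11071] = -5.5492 m/s.
|v| = 5.5492 m/s.

5.55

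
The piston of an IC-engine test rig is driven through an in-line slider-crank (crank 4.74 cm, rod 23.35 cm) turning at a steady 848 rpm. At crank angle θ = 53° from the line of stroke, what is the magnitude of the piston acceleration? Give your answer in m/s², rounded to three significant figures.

ω = 2π·848/60 = 88.8 rad/s
x(θ) = r cosθ + √(L² − r² sin²θ); with ω constant, a = ω²·d²x/dθ².
d²x/dθ² = −r cosθ − r²(cos2θ)/√u − r⁴ sin²2θ/(4u^{3/2}),  u = L² − r² sin²θ = 0.0530892 m².
Substituting r = 0.0474 m, L = 0.2335 m, θ = 53°: d²x/dθ² = -0.025934 m.
a = ω²·d²x/dθ² = (88.8)²·(-0.025934) = -204.51 m/s²;  |a| = 204.51 m/s².

205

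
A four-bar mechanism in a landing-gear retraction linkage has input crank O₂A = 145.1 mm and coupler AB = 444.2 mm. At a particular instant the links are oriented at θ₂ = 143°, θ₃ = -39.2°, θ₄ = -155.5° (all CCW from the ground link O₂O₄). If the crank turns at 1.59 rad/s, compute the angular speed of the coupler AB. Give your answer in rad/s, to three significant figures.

0.509

ω₂ = 1.59 rad/s
Differentiating the loop-closure r₂e^{iθ₂}+r₃e^{iθ₃}=r₁+r₄e^{iθ₄} gives r₂ω₂e^{iθ₂}+r₃ω₃e^{iθ₃}=r₄ω₄e^{iθ₄}.
Eliminating the other unknown: ω₃ = r₂ω₂ sin(θ₄−θ₂) / [r₃ sin(θ₃−θ₄)].
Numerator sine = +0.87882; denominator sine = +0.89649.
Result = 0.1451·1.59·(+0.87882) / (0.4442·(+0.89649)) = +0.50914 rad/s; magnitude 0.50914 rad/s.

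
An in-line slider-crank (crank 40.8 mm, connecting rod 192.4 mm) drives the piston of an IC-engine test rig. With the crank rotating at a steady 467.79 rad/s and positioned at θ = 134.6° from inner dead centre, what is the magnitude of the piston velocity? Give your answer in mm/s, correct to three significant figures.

11500

ω = 467.8 rad/s
For an in-line slider-crank, x = r cosθ + √(L² − r² sin²θ), so v = −rω sinθ·[1 + r cosθ/√(L² − r² sin²θ)].
With r = 0.0408 m, L = 0.1924 m, θ = 134.6°: √(L² − r² sin²θ) = 0.19019 m.
v = −0.0408·467.8·0.71203·[1 + 0.0408·-0.70215/0.19019] = -11.543 m/s.
|v| = 11.543 m/s = 11543 mm/s.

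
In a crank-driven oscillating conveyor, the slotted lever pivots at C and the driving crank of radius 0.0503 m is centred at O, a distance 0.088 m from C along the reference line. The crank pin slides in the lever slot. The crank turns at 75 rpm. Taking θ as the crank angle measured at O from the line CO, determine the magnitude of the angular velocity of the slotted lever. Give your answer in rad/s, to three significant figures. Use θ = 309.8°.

ω = 7.854 rad/s (from 75 rpm).
Crank pin A relative to C: A = (d + r cosθ, r sinθ); lever angle φ = atan2(r sinθ, d + r cosθ).
Differentiating tanφ: φ̇ = rω(d cosθ + r)/(d² + r² + 2dr cosθ).
d² + r² + 2dr cosθ = |CA|² = 0.0159409 m²;  d cosθ + r = +0.10663 m.
|ω_lever| = |0.0503·7.854·+0.10663| / 0.0159409 = 2.6426 rad/s.

2.64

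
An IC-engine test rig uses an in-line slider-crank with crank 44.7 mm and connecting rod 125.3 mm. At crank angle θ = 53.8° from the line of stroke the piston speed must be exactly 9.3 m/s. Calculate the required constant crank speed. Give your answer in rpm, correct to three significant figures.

For an in-line slider-crank, |v_piston| = rω|sinθ|·[1 + r cosθ/√(L² − r² sin²θ)].
With r = 0.0447 m, L = 0.1253 m, θ = 53.8°: the bracketed kinematic factor |dx/dθ| = 0.044007 m.
ω = v/|dx/dθ| = 9.3/0.044007 = 211.33 rad/s.
N = 60ω/(2π) = 2018 rpm.

2020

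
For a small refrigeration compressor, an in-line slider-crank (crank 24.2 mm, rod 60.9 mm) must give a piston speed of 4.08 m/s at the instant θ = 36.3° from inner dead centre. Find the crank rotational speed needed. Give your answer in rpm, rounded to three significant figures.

For an in-line slider-crank, |v_piston| = rω|sinθ|·[1 + r cosθ/√(L² − r² sin²θ)].
With r = 0.0242 m, L = 0.0609 m, θ = 36.3°: the bracketed kinematic factor |dx/dθ| = 0.019047 m.
ω = v/|dx/dθ| = 4.08/0.019047 = 214.2 rad/s.
N = 60ω/(2π) = 2045.5 rpm.

2050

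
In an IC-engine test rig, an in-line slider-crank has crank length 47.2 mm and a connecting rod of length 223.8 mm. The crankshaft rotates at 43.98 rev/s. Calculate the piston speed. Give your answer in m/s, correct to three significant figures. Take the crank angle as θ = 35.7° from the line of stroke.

ω = 2π·44 = 276.3 rad/s
For an in-line slider-crank, x = r cosθ + √(L² − r² sin²θ), so v = −rω sinθ·[1 + r cosθ/√(L² − r² sin²θ)].
With r = 0.0472 m, L = 0.2238 m, θ = 35.7°: √(L² − r² sin²θ) = 0.2221 m.
v = −0.0472·276.3·0.58354·[1 + 0.0472·0.81208/0.2221] = -8.9247 m/s.
|v| = 8.9247 m/s.

8.92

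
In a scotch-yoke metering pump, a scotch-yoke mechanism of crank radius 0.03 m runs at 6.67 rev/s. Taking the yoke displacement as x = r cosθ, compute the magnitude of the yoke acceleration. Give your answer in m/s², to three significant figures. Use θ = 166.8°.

51.3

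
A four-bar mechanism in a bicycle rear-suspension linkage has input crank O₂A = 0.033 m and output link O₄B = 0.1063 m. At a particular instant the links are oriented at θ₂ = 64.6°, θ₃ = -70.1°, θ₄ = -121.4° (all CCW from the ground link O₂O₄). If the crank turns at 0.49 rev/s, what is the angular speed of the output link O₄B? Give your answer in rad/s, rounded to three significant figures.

ω₂ = 3.079 rad/s (from 0.49 rev/s).
Differentiating the loop-closure r₂e^{iθ₂}+r₃e^{iθ₃}=r₁+r₄e^{iθ₄} gives r₂ω₂e^{iθ₂}+r₃ω₃e^{iθ₃}=r₄ω₄e^{iθ₄}.
Eliminating the other unknown: ω₄ = r₂ω₂ sin(θ₂−θ₃) / [r₄ sin(θ₄−θ₃)].
Numerator sine = +0.71080; denominator sine = -0.78043.
Result = 0.033·3.079·(+0.71080) / (0.1063·(-0.78043)) = -0.8705 rad/s; magnitude 0.8705 rad/s.

0.871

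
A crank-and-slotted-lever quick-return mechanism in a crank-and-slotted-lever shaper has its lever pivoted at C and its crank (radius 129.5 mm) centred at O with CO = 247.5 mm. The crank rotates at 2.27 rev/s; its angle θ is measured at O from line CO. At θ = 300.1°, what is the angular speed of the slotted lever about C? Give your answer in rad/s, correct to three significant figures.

4.25

ω = 14.26 rad/s (from 2.27 rev/s).
Crank pin A relative to C: A = (d + r cosθ, r sinθ); lever angle φ = atan2(r sinθ, d + r cosθ).
Differentiating tanφ: φ̇ = rω(d cosθ + r)/(d² + r² + 2dr cosθ).
d² + r² + 2dr cosθ = |CA|² = 0.110175 m²;  d cosθ + r = +0.25362 m.
|ω_lever| = |0.1295·14.26·+0.25362| / 0.110175 = 4.2519 rad/s.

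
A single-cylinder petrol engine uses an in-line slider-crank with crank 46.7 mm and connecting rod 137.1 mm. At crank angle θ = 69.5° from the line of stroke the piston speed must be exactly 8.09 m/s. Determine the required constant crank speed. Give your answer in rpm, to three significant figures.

1570

For an in-line slider-crank, |v_piston| = rω|sinθ|·[1 + r cosθ/√(L² − r² sin²θ)].
With r = 0.0467 m, L = 0.1371 m, θ = 69.5°: the bracketed kinematic factor |dx/dθ| = 0.049248 m.
ω = v/|dx/dθ| = 8.09/0.049248 = 164.27 rad/s.
N = 60ω/(2π) = 1568.7 rpm.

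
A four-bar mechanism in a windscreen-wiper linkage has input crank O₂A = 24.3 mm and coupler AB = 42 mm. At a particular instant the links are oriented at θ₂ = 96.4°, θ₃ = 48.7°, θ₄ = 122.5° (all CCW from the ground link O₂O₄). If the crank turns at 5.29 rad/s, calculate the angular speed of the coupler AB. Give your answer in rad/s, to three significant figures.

1.40

ω₂ = 5.29 rad/s
Differentiating the loop-closure r₂e^{iθ₂}+r₃e^{iθ₃}=r₁+r₄e^{iθ₄} gives r₂ω₂e^{iθ₂}+r₃ω₃e^{iθ₃}=r₄ω₄e^{iθ₄}.
Eliminating the other unknown: ω₃ = r₂ω₂ sin(θ₄−θ₂) / [r₃ sin(θ₃−θ₄)].
Numerator sine = +0.43994; denominator sine = -0.96029.
Result = 0.0243·5.29·(+0.43994) / (0.042·(-0.96029)) = -1.4022 rad/s; magnitude 1.4022 rad/s.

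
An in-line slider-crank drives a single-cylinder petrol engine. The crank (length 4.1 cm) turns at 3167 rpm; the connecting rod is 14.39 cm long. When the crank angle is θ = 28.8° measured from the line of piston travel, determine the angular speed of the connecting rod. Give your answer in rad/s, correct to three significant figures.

ω = 331.6 rad/s (converted from 3167 rpm).
The rod makes angle φ with the slider axis where L sinφ = r sinθ; differentiating, L cosφ·φ̇ = r ω cosθ.
L cosφ = √(L² − r² sin²θ) = 0.14254 m.
|ω_rod| = r ω |cosθ| / √(L² − r² sin²θ) = 0.041·331.6·0.87631/0.14254 = 83.596 rad/s.

83.6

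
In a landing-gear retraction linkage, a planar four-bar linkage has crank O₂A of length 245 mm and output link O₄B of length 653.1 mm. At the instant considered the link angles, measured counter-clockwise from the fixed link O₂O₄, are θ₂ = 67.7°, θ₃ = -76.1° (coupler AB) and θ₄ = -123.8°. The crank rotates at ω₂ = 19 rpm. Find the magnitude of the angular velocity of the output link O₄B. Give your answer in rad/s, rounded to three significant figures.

0.596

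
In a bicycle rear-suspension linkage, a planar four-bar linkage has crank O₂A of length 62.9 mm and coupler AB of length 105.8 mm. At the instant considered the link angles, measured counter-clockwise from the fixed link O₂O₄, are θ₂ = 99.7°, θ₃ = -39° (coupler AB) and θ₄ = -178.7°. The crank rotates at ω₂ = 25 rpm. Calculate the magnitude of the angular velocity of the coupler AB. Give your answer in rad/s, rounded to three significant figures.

2.38

ω₂ = 2.618 rad/s (from 25 rpm).
Differentiating the loop-closure r₂e^{iθ₂}+r₃e^{iθ₃}=r₁+r₄e^{iθ₄} gives r₂ω₂e^{iθ₂}+r₃ω₃e^{iθ₃}=r₄ω₄e^{iθ₄}.
Eliminating the other unknown: ω₃ = r₂ω₂ sin(θ₄−θ₂) / [r₃ sin(θ₃−θ₄)].
Numerator sine = +0.98927; denominator sine = +0.64679.
Result = 0.0629·2.618·(+0.98927) / (0.1058·(+0.64679)) = +2.3806 rad/s; magnitude 2.3806 rad/s.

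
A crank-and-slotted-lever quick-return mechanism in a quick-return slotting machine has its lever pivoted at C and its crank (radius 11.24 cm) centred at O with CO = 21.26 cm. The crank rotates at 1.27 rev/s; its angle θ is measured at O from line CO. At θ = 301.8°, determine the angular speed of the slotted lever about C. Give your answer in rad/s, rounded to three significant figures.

ω = 7.98 rad/s (from 1.27 rev/s).
Crank pin A relative to C: A = (d + r cosθ, r sinθ); lever angle φ = atan2(r sinθ, d + r cosθ).
Differentiating tanφ: φ̇ = rω(d cosθ + r)/(d² + r² + 2dr cosθ).
d² + r² + 2dr cosθ = |CA|² = 0.083017 m²;  d cosθ + r = +0.22443 m.
|ω_lever| = |0.1124·7.98·+0.22443| / 0.083017 = 2.4247 rad/s.

2.42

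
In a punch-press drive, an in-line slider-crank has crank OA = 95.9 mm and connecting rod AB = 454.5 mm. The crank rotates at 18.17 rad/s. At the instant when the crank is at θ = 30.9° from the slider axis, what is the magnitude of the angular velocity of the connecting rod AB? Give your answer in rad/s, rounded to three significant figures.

3.31

ω = 18.17 rad/s
The rod makes angle φ with the slider axis where L sinφ = r sinθ; differentiating, L cosφ·φ̇ = r ω cosθ.
L cosφ = √(L² − r² sin²θ) = 0.45182 m.
|ω_rod| = r ω |cosθ| / √(L² − r² sin²θ) = 0.0959·18.17·0.85806/0.45182 = 3.3092 rad/s.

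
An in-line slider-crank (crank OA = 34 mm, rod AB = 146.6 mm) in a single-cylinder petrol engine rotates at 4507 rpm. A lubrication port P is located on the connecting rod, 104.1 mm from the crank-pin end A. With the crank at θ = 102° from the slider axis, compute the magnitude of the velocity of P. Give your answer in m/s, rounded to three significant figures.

15.2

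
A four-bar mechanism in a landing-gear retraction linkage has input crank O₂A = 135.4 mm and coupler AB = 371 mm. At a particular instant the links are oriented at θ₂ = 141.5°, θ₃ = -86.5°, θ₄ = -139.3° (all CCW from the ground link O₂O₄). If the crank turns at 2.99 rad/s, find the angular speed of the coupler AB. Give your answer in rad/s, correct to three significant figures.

ω₂ = 2.99 rad/s
Differentiating the loop-closure r₂e^{iθ₂}+r₃e^{iθ₃}=r₁+r₄e^{iθ₄} gives r₂ω₂e^{iθ₂}+r₃ω₃e^{iθ₃}=r₄ω₄e^{iθ₄}.
Eliminating the other unknown: ω₃ = r₂ω₂ sin(θ₄−θ₂) / [r₃ sin(θ₃−θ₄)].
Numerator sine = +0.98229; denominator sine = +0.79653.
Result = 0.1354·2.99·(+0.98229) / (0.371·(+0.79653)) = +1.3457 rad/s; magnitude 1.3457 rad/s.

1.35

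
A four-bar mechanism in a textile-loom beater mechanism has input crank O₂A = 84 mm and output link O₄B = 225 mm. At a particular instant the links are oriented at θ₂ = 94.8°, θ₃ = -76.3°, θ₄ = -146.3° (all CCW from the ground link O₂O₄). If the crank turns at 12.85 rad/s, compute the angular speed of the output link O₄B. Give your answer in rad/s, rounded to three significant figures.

0.790

ω₂ = 12.85 rad/s
Differentiating the loop-closure r₂e^{iθ₂}+r₃e^{iθ₃}=r₁+r₄e^{iθ₄} gives r₂ω₂e^{iθ₂}+r₃ω₃e^{iθ₃}=r₄ω₄e^{iθ₄}.
Eliminating the other unknown: ω₄ = r₂ω₂ sin(θ₂−θ₃) / [r₄ sin(θ₄−θ₃)].
Numerator sine = +0.15471; denominator sine = -0.93969.
Result = 0.084·12.85·(+0.15471) / (0.225·(-0.93969)) = -0.78983 rad/s; magnitude 0.78983 rad/s.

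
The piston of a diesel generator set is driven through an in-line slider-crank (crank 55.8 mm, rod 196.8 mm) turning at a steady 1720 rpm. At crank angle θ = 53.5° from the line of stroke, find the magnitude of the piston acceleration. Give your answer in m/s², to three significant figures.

ω = 2π·1720/60 = 180.1 rad/s
x(θ) = r cosθ + √(L² − r² sin²θ); with ω constant, a = ω²·d²x/dθ².
d²x/dθ² = −r cosθ − r²(cos2θ)/√u − r⁴ sin²2θ/(4u^{3/2}),  u = L² − r² sin²θ = 0.0367182 m².
Substituting r = 0.0558 m, L = 0.1968 m, θ = 53.5°: d²x/dθ² = -0.028755 m.
a = ω²·d²x/dθ² = (180.1)²·(-0.028755) = -932.9 m/s²;  |a| = 932.9 m/s².

933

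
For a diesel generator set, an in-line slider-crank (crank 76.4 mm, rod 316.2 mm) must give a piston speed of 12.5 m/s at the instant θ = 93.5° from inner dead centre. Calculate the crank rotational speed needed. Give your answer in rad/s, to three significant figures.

166

For an in-line slider-crank, |v_piston| = rω|sinθ|·[1 + r cosθ/√(L² − r² sin²θ)].
With r = 0.0764 m, L = 0.3162 m, θ = 93.5°: the bracketed kinematic factor |dx/dθ| = 0.075098 m.
ω = v/|dx/dθ| = 12.5/0.075098 = 166.45 rad/s.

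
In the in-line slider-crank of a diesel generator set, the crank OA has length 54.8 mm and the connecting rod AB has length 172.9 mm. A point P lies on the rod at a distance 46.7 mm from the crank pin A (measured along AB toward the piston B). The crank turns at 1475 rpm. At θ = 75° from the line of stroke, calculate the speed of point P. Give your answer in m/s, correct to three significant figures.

8.52

ω = 154.5 rad/s.  Crank-pin speed |V_A| = rω = 8.4645 m/s, perpendicular to OA.
Rod angle: sinφ = −(r/L) sinθ ⇒ φ = -17.827°; ω_rod = −rω cosθ/√(L²−r²sin²θ) = -13.31 rad/s.
V_P = V_A + ω_rod × AP, with AP = 0.0467 m along the rod.
Components: V_Px = −rω sinθ − a·ω_rod·sinφ = -8.3664 m/s;  V_Py = rω cosθ + a·ω_rod·cosφ = +1.599 m/s.
|V_P| = √(V_Px² + V_Py²) = 8.5178 m/s.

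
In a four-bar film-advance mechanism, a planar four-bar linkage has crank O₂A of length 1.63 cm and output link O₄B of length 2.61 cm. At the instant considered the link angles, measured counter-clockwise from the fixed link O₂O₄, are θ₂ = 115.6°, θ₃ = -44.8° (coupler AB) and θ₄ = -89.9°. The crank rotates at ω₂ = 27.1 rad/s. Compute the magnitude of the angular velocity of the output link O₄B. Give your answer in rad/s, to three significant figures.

ω₂ = 27.1 rad/s
Differentiating the loop-closure r₂e^{iθ₂}+r₃e^{iθ₃}=r₁+r₄e^{iθ₄} gives r₂ω₂e^{iθ₂}+r₃ω₃e^{iθ₃}=r₄ω₄e^{iθ₄}.
Eliminating the other unknown: ω₄ = r₂ω₂ sin(θ₂−θ₃) / [r₄ sin(θ₄−θ₃)].
Numerator sine = +0.33545; denominator sine = -0.70834.
Result = 0.0163·27.1·(+0.33545) / (0.0261·(-0.70834)) = -8.015 rad/s; magnitude 8.015 rad/s.

8.02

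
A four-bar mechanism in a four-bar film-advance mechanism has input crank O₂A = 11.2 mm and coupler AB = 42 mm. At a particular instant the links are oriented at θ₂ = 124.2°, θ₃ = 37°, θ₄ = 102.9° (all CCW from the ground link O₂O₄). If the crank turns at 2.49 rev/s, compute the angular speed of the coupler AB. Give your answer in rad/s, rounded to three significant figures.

ω₂ = 15.65 rad/s (from 2.49 rev/s).
Differentiating the loop-closure r₂e^{iθ₂}+r₃e^{iθ₃}=r₁+r₄e^{iθ₄} gives r₂ω₂e^{iθ₂}+r₃ω₃e^{iθ₃}=r₄ω₄e^{iθ₄}.
Eliminating the other unknown: ω₃ = r₂ω₂ sin(θ₄−θ₂) / [r₃ sin(θ₃−θ₄)].
Numerator sine = -0.36325; denominator sine = -0.91283.
Result = 0.0112·15.65·(-0.36325) / (0.042·(-0.91283)) = +1.6602 rad/s; magnitude 1.6602 rad/s.

1.66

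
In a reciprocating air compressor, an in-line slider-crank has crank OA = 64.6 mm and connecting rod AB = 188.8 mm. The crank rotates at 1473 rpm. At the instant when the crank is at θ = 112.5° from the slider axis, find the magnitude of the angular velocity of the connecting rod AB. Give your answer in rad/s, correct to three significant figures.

ω = 154.3 rad/s (converted from 1473 rpm).
The rod makes angle φ with the slider axis where L sinφ = r sinθ; differentiating, L cosφ·φ̇ = r ω cosθ.
L cosφ = √(L² − r² sin²θ) = 0.17912 m.
|ω_rod| = r ω |cosθ| / √(L² − r² sin²θ) = 0.0646·154.3·0.38268/0.17912 = 21.289 rad/s.

21.3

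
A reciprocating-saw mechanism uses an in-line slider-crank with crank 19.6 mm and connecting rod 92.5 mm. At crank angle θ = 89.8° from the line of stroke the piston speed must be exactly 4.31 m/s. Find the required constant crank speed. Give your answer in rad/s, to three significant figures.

For an in-line slider-crank, |v_piston| = rω|sinθ|·[1 + r cosθ/√(L² − r² sin²θ)].
With r = 0.0196 m, L = 0.0925 m, θ = 89.8°: the bracketed kinematic factor |dx/dθ| = 0.019615 m.
ω = v/|dx/dθ| = 4.31/0.019615 = 219.73 rad/s.

220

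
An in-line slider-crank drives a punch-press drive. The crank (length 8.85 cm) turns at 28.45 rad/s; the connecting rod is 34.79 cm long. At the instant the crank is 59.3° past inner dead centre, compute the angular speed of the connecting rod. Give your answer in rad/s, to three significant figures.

3.79

ω = 28.45 rad/s
The rod makes angle φ with the slider axis where L sinφ = r sinθ; differentiating, L cosφ·φ̇ = r ω cosθ.
L cosφ = √(L² − r² sin²θ) = 0.33948 m.
|ω_rod| = r ω |cosθ| / √(L² − r² sin²θ) = 0.0885·28.45·0.51054/0.33948 = 3.7866 rad/s.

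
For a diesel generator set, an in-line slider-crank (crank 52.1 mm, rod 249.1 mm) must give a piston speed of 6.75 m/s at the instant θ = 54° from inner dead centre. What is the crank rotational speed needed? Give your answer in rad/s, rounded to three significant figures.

For an in-line slider-crank, |v_piston| = rω|sinθ|·[1 + r cosθ/√(L² − r² sin²θ)].
With r = 0.0521 m, L = 0.2491 m, θ = 54°: the bracketed kinematic factor |dx/dθ| = 0.047407 m.
ω = v/|dx/dθ| = 6.75/0.047407 = 142.38 rad/s.

142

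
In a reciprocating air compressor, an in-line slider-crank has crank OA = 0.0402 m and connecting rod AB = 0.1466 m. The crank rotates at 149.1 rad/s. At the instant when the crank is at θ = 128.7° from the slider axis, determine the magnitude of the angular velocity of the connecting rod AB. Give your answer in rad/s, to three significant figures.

ω = 149.1 rad/s
The rod makes angle φ with the slider axis where L sinφ = r sinθ; differentiating, L cosφ·φ̇ = r ω cosθ.
L cosφ = √(L² − r² sin²θ) = 0.1432 m.
|ω_rod| = r ω |cosθ| / √(L² − r² sin²θ) = 0.0402·149.1·0.62524/0.1432 = 26.17 rad/s.

26.2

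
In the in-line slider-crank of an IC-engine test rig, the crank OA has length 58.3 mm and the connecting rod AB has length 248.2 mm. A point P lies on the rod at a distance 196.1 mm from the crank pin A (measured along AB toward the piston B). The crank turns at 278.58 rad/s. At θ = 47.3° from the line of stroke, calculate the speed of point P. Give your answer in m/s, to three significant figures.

13.7

ω = 278.6 rad/s.  Crank-pin speed |V_A| = rω = 16.241 m/s, perpendicular to OA.
Rod angle: sinφ = −(r/L) sinθ ⇒ φ = -9.940°; ω_rod = −rω cosθ/√(L²−r²sin²θ) = -45.052 rad/s.
V_P = V_A + ω_rod × AP, with AP = 0.1961 m along the rod.
Components: V_Px = −rω sinθ − a·ω_rod·sinφ = -13.461 m/s;  V_Py = rω cosθ + a·ω_rod·cosφ = +2.312 m/s.
|V_P| = √(V_Px² + V_Py²) = 13.658 m/s.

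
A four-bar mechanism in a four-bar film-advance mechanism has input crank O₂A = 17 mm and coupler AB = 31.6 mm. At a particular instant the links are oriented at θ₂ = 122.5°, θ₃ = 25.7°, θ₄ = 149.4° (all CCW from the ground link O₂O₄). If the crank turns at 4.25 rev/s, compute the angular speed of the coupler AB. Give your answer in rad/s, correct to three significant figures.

7.81

ω₂ = 26.7 rad/s (from 4.25 rev/s).
Differentiating the loop-closure r₂e^{iθ₂}+r₃e^{iθ₃}=r₁+r₄e^{iθ₄} gives r₂ω₂e^{iθ₂}+r₃ω₃e^{iθ₃}=r₄ω₄e^{iθ₄}.
Eliminating the other unknown: ω₃ = r₂ω₂ sin(θ₄−θ₂) / [r₃ sin(θ₃−θ₄)].
Numerator sine = +0.45243; denominator sine = -0.83195.
Result = 0.017·26.7·(+0.45243) / (0.0316·(-0.83195)) = -7.8124 rad/s; magnitude 7.8124 rad/s.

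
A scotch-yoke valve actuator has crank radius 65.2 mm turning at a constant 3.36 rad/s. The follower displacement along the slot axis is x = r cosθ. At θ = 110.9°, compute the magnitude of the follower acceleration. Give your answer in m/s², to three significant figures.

ω = 3.36 rad/s
x = r cosθ ⇒ ẍ = −rω² cosθ (ω constant).
|a| = rω²|cosθ| = 0.0652·(3.36)²·|cos 110.9°| = 0.26259 m/s².

0.263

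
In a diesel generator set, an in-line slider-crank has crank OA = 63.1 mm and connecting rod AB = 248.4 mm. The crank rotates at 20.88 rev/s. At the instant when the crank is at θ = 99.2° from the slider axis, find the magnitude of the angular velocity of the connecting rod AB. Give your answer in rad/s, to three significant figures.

ω = 131.2 rad/s (converted from 20.88 rev/s).
The rod makes angle φ with the slider axis where L sinφ = r sinθ; differentiating, L cosφ·φ̇ = r ω cosθ.
L cosφ = √(L² − r² sin²θ) = 0.24046 m.
|ω_rod| = r ω |cosθ| / √(L² − r² sin²θ) = 0.0631·131.2·0.15988/0.24046 = 5.5041 rad/s.

5.50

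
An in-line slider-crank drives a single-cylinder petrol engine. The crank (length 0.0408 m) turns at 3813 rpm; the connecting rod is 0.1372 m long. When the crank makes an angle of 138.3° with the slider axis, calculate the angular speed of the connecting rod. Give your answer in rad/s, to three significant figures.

90.4

ω = 399.3 rad/s (converted from 3813 rpm).
The rod makes angle φ with the slider axis where L sinφ = r sinθ; differentiating, L cosφ·φ̇ = r ω cosθ.
L cosφ = √(L² − r² sin²θ) = 0.13449 m.
|ω_rod| = r ω |cosθ| / √(L² − r² sin²θ) = 0.0408·399.3·0.74664/0.13449 = 90.444 rad/s.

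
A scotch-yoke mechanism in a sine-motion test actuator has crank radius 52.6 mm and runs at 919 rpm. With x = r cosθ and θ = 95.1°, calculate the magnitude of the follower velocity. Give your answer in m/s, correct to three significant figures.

ω = 96.24 rad/s (from 919 rpm).
x = r cosθ ⇒ ẋ = −rω sinθ.
|v| = rω|sinθ| = 0.0526·96.24·|sin 95.1°| = 5.042 m/s.

5.04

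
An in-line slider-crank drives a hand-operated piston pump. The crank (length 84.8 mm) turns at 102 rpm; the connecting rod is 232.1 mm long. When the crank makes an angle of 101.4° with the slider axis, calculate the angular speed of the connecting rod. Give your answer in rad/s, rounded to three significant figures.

ω = 10.68 rad/s (converted from 102 rpm).
The rod makes angle φ with the slider axis where L sinφ = r sinθ; differentiating, L cosφ·φ̇ = r ω cosθ.
L cosφ = √(L² − r² sin²θ) = 0.2167 m.
|ω_rod| = r ω |cosθ| / √(L² − r² sin²θ) = 0.0848·10.68·0.19766/0.2167 = 0.82618 rad/s.

0.826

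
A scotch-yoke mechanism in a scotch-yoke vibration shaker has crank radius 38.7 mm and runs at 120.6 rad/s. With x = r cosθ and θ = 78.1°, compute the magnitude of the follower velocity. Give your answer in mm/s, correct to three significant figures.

ω = 120.6 rad/s
x = r cosθ ⇒ ẋ = −rω sinθ.
|v| = rω|sinθ| = 0.0387·120.6·|sin 78.1°| = 4.5669 m/s = 4566.9 mm/s.

4570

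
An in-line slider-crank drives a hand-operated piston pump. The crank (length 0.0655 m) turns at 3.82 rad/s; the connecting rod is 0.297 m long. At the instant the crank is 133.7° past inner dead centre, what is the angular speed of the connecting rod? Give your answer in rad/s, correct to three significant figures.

ω = 3.82 rad/s
The rod makes angle φ with the slider axis where L sinφ = r sinθ; differentiating, L cosφ·φ̇ = r ω cosθ.
L cosφ = √(L² − r² sin²θ) = 0.2932 m.
|ω_rod| = r ω |cosθ| / √(L² − r² sin²θ) = 0.0655·3.82·0.69088/0.2932 = 0.58958 rad/s.

0.590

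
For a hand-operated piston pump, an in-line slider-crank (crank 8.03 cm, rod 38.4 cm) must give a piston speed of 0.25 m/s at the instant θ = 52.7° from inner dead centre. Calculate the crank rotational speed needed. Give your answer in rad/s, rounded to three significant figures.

For an in-line slider-crank, |v_piston| = rω|sinθ|·[1 + r cosθ/√(L² − r² sin²θ)].
With r = 0.0803 m, L = 0.384 m, θ = 52.7°: the bracketed kinematic factor |dx/dθ| = 0.072085 m.
ω = v/|dx/dθ| = 0.25/0.072085 = 3.4681 rad/s.

3.47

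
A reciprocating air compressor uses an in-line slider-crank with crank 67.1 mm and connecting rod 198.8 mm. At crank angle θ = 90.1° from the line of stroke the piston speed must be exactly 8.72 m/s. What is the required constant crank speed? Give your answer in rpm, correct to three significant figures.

For an in-line slider-crank, |v_piston| = rω|sinθ|·[1 + r cosθ/√(L² − r² sin²θ)].
With r = 0.0671 m, L = 0.1988 m, θ = 90.1°: the bracketed kinematic factor |dx/dθ| = 0.067058 m.
ω = v/|dx/dθ| = 8.72/0.067058 = 130.04 rad/s.
N = 60ω/(2π) = 1241.8 rpm.

1240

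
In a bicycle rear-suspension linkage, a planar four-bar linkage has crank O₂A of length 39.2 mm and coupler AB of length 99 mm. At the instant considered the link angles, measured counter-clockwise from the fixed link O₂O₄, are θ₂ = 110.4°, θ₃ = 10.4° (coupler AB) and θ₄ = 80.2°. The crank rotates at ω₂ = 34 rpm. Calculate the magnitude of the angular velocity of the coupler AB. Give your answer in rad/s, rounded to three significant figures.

0.756

ω₂ = 3.56 rad/s (from 34 rpm).
Differentiating the loop-closure r₂e^{iθ₂}+r₃e^{iθ₃}=r₁+r₄e^{iθ₄} gives r₂ω₂e^{iθ₂}+r₃ω₃e^{iθ₃}=r₄ω₄e^{iθ₄}.
Eliminating the other unknown: ω₃ = r₂ω₂ sin(θ₄−θ₂) / [r₃ sin(θ₃−θ₄)].
Numerator sine = -0.50302; denominator sine = -0.93849.
Result = 0.0392·3.56·(-0.50302) / (0.099·(-0.93849)) = +0.75564 rad/s; magnitude 0.75564 rad/s.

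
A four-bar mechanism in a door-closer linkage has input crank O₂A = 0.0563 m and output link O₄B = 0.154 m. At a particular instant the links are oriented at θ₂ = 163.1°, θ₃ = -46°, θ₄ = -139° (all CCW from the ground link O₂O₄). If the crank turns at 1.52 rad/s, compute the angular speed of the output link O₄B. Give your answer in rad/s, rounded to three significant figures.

0.271

ω₂ = 1.52 rad/s
Differentiating the loop-closure r₂e^{iθ₂}+r₃e^{iθ₃}=r₁+r₄e^{iθ₄} gives r₂ω₂e^{iθ₂}+r₃ω₃e^{iθ₃}=r₄ω₄e^{iθ₄}.
Eliminating the other unknown: ω₄ = r₂ω₂ sin(θ₂−θ₃) / [r₄ sin(θ₄−θ₃)].
Numerator sine = -0.48634; denominator sine = -0.99863.
Result = 0.0563·1.52·(-0.48634) / (0.154·(-0.99863)) = +0.27062 rad/s; magnitude 0.27062 rad/s.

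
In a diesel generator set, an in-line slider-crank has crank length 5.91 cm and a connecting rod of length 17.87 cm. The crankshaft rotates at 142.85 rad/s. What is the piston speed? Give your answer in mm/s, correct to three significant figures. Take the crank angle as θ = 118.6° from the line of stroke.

6190

ω = 142.8 rad/s
For an in-line slider-crank, x = r cosθ + √(L² − r² sin²θ), so v = −rω sinθ·[1 + r cosθ/√(L² − r² sin²θ)].
With r = 0.0591 m, L = 0.1787 m, θ = 118.6°: √(L² − r² sin²θ) = 0.171 m.
v = −0.0591·142.8·0.87798·[1 + 0.0591·-0.47869/0.171] = -6.186 m/s.
|v| = 6.186 m/s = 6186 mm/s.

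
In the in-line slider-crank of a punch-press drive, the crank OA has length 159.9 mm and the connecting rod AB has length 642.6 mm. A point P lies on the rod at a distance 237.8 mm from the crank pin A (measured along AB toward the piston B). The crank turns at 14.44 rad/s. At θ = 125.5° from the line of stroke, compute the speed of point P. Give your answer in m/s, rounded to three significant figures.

1.97

ω = 14.44 rad/s.  Crank-pin speed |V_A| = rω = 2.309 m/s, perpendicular to OA.
Rod angle: sinφ = −(r/L) sinθ ⇒ φ = -11.688°; ω_rod = −rω cosθ/√(L²−r²sin²θ) = +2.1307 rad/s.
V_P = V_A + ω_rod × AP, with AP = 0.2378 m along the rod.
Components: V_Px = −rω sinθ − a·ω_rod·sinφ = -1.7771 m/s;  V_Py = rω cosθ + a·ω_rod·cosφ = -0.84464 m/s.
|V_P| = √(V_Px² + V_Py²) = 1.9676 m/s.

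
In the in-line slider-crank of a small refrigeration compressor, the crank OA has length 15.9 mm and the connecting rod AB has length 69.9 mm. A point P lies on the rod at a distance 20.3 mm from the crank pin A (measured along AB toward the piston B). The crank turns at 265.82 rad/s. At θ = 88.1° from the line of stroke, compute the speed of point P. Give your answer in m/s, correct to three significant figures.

ω = 265.8 rad/s.  Crank-pin speed |V_A| = rω = 4.2265 m/s, perpendicular to OA.
Rod angle: sinφ = −(r/L) sinθ ⇒ φ = -13.141°; ω_rod = −rω cosθ/√(L²−r²sin²θ) = -2.0587 rad/s.
V_P = V_A + ω_rod × AP, with AP = 0.0203 m along the rod.
Components: V_Px = −rω sinθ − a·ω_rod·sinφ = -4.2337 m/s;  V_Py = rω cosθ + a·ω_rod·cosφ = +0.099435 m/s.
|V_P| = √(V_Px² + V_Py²) = 4.2349 m/s.

4.23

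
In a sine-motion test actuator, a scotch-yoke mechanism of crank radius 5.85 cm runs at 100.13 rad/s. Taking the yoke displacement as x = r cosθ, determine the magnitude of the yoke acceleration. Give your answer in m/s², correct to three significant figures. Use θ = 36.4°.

472

ω = 100.1 rad/s
x = r cosθ ⇒ ẍ = −rω² cosθ (ω constant).
|a| = rω²|cosθ| = 0.0585·(100.1)²·|cos 36.4°| = 472.09 m/s².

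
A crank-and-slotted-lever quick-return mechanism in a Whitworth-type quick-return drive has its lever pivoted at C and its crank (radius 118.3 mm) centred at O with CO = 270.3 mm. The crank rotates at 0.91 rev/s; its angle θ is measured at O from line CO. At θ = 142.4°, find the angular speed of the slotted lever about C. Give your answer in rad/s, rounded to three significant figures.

ω = 5.718 rad/s (from 0.91 rev/s).
Crank pin A relative to C: A = (d + r cosθ, r sinθ); lever angle φ = atan2(r sinθ, d + r cosθ).
Differentiating tanφ: φ̇ = rω(d cosθ + r)/(d² + r² + 2dr cosθ).
d² + r² + 2dr cosθ = |CA|² = 0.0363877 m²;  d cosθ + r = -0.095856 m.
|ω_lever| = |0.1183·5.718·-0.095856| / 0.0363877 = 1.7818 rad/s.

1.78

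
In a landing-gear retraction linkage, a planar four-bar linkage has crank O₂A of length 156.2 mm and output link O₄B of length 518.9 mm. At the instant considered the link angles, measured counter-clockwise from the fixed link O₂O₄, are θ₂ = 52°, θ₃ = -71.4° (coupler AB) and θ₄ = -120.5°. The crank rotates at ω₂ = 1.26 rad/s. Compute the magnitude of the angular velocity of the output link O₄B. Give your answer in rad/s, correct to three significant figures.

0.419

ω₂ = 1.26 rad/s
Differentiating the loop-closure r₂e^{iθ₂}+r₃e^{iθ₃}=r₁+r₄e^{iθ₄} gives r₂ω₂e^{iθ₂}+r₃ω₃e^{iθ₃}=r₄ω₄e^{iθ₄}.
Eliminating the other unknown: ω₄ = r₂ω₂ sin(θ₂−θ₃) / [r₄ sin(θ₄−θ₃)].
Numerator sine = +0.83485; denominator sine = -0.75585.
Result = 0.1562·1.26·(+0.83485) / (0.5189·(-0.75585)) = -0.41893 rad/s; magnitude 0.41893 rad/s.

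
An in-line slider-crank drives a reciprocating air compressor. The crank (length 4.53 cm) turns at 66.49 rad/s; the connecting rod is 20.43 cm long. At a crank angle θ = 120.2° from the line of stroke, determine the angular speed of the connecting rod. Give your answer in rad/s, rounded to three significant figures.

ω = 66.49 rad/s
The rod makes angle φ with the slider axis where L sinφ = r sinθ; differentiating, L cosφ·φ̇ = r ω cosθ.
L cosφ = √(L² − r² sin²θ) = 0.20051 m.
|ω_rod| = r ω |cosθ| / √(L² − r² sin²θ) = 0.0453·66.49·0.50302/0.20051 = 7.5561 rad/s.

7.56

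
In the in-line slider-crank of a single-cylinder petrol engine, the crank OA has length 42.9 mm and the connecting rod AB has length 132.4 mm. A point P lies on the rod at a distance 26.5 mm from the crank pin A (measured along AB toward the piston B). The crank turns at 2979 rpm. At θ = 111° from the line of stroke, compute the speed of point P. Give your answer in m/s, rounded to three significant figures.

ω = 312 rad/s.  Crank-pin speed |V_A| = rω = 13.383 m/s, perpendicular to OA.
Rod angle: sinφ = −(r/L) sinθ ⇒ φ = -17.608°; ω_rod = −rω cosθ/√(L²−r²sin²θ) = +38.005 rad/s.
V_P = V_A + ω_rod × AP, with AP = 0.0265 m along the rod.
Components: V_Px = −rω sinθ − a·ω_rod·sinφ = -12.19 m/s;  V_Py = rω cosθ + a·ω_rod·cosφ = -3.8361 m/s.
|V_P| = √(V_Px² + V_Py²) = 12.779 m/s.

12.8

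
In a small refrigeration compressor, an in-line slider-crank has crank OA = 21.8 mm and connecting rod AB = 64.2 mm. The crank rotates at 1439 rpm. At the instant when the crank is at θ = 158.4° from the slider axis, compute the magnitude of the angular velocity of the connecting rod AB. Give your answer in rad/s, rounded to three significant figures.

48.0

ω = 150.7 rad/s (converted from 1439 rpm).
The rod makes angle φ with the slider axis where L sinφ = r sinθ; differentiating, L cosφ·φ̇ = r ω cosθ.
L cosφ = √(L² − r² sin²θ) = 0.063696 m.
|ω_rod| = r ω |cosθ| / √(L² − r² sin²θ) = 0.0218·150.7·0.92978/0.063696 = 47.952 rad/s.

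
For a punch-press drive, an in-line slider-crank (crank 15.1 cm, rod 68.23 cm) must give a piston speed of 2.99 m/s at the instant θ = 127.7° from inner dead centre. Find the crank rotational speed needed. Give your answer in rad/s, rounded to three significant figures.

For an in-line slider-crank, |v_piston| = rω|sinθ|·[1 + r cosθ/√(L² − r² sin²θ)].
With r = 0.151 m, L = 0.6823 m, θ = 127.7°: the bracketed kinematic factor |dx/dθ| = 0.10305 m.
ω = v/|dx/dθ| = 2.99/0.10305 = 29.015 rad/s.

29.0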